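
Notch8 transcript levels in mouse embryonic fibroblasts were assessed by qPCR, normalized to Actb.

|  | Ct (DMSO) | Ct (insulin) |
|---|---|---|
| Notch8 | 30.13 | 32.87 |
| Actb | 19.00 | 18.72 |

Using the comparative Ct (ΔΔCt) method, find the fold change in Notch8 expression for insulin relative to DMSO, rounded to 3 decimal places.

0.123

ΔCt(DMSO) = 30.130 − 19.000 = 11.130
ΔCt(insulin) = 32.870 − 18.720 = 14.150
ΔΔCt = 14.150 − 11.130 = 3.020
Fold change = 2^(−3.020) = 0.1233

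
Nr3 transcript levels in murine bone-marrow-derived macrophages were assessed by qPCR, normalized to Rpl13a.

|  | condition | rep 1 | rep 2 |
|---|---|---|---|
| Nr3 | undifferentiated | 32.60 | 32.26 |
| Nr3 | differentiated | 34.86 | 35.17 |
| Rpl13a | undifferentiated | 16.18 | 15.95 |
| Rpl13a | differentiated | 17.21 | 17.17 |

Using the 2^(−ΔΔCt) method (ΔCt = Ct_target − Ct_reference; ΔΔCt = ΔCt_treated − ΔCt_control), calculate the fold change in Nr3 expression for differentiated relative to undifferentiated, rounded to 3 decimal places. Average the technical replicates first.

Mean Ct: Nr3 undifferentiated 32.430; Nr3 differentiated 35.015; Rpl13a undifferentiated 16.065; Rpl13a differentiated 17.190
ΔCt(undifferentiated) = 32.430 − 16.065 = 16.365
ΔCt(differentiated) = 35.015 − 17.190 = 17.825
ΔΔCt = 17.825 − 16.365 = 1.460
Fold change = 2^(−1.460) = 0.3635

0.363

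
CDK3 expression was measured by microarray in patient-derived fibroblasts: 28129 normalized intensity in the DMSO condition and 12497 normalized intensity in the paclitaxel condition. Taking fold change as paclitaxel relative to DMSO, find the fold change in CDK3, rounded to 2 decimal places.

Fold change = 12497 / 28129 = 0.444
CDK3 is downregulated.

0.44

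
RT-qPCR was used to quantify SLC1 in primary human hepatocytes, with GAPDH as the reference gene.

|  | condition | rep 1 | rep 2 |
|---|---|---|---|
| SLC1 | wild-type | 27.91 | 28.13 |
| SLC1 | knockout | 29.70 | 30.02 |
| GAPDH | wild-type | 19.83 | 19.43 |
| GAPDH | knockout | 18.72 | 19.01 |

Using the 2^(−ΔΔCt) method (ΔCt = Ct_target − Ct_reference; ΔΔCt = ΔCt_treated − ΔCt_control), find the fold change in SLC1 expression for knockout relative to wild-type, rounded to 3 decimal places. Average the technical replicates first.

0.164

Mean Ct: SLC1 wild-type 28.020; SLC1 knockout 29.860; GAPDH wild-type 19.630; GAPDH knockout 18.865
ΔCt(wild-type) = 28.020 − 19.630 = 8.390
ΔCt(knockout) = 29.860 − 18.865 = 10.995
ΔΔCt = 10.995 − 8.390 = 2.605
Fold change = 2^(−2.605) = 0.1644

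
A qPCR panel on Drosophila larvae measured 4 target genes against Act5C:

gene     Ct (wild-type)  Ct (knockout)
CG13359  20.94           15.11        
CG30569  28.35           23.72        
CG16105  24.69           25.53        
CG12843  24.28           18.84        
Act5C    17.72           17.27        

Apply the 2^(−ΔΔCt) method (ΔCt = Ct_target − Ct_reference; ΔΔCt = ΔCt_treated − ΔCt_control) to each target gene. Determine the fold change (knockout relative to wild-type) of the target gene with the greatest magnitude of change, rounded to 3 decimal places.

CG13359: ΔΔCt = (15.11−17.27) − (20.94−17.72) = -2.16 − 3.22 = -5.38; fold change = 2^5.38 = 41.643
CG30569: ΔΔCt = (23.72−17.27) − (28.35−17.72) = 6.45 − 10.63 = -4.18; fold change = 2^4.18 = 18.126
CG16105: ΔΔCt = (25.53−17.27) − (24.69−17.72) = 8.26 − 6.97 = 1.29; fold change = 2^-1.29 = 0.409
CG12843: ΔΔCt = (18.84−17.27) − (24.28−17.72) = 1.57 − 6.56 = -4.99; fold change = 2^4.99 = 31.779
CG13359 has the largest |ΔΔCt| = 5.38.

41.643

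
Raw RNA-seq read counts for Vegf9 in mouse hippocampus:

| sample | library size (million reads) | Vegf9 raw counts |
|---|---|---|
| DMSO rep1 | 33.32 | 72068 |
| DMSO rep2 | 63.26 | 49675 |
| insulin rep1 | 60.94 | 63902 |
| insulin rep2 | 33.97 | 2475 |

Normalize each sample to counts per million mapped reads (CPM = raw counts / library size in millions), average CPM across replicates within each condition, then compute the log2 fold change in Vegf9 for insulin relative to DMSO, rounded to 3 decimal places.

CPM(DMSO rep1) = 72068 / 33.32 = 2162.9052
CPM(DMSO rep2) = 49675 / 63.26 = 785.2513
CPM(insulin rep1) = 63902 / 60.94 = 1048.6052
CPM(insulin rep2) = 2475 / 33.97 = 72.8584
mean CPM(DMSO) = 1474.0783; mean CPM(insulin) = 560.7318
Fold change = 560.7318 / 1474.0783 = 0.38039
log2(0.38039) = -1.3944

-1.394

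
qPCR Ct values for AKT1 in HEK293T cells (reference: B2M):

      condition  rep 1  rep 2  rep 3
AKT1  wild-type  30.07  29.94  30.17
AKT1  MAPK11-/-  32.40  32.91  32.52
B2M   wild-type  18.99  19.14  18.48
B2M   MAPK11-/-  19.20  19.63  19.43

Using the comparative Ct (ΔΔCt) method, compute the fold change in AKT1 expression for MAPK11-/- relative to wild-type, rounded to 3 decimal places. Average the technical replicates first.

0.250

Mean Ct: AKT1 wild-type 30.060; AKT1 MAPK11-/- 32.610; B2M wild-type 18.870; B2M MAPK11-/- 19.420
ΔCt(wild-type) = 30.060 − 18.870 = 11.190
ΔCt(MAPK11-/-) = 32.610 − 19.420 = 13.190
ΔΔCt = 13.190 − 11.190 = 2.000
Fold change = 2^(−2.000) = 0.2500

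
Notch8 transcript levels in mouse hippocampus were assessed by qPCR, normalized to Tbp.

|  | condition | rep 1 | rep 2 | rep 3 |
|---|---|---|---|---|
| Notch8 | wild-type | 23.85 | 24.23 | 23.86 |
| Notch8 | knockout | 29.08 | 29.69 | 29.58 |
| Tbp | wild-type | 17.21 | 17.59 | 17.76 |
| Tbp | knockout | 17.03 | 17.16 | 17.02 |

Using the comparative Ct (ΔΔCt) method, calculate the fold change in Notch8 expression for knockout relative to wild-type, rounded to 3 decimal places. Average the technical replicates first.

Mean Ct: Notch8 wild-type 23.980; Notch8 knockout 29.450; Tbp wild-type 17.520; Tbp knockout 17.070
ΔCt(wild-type) = 23.980 − 17.520 = 6.460
ΔCt(knockout) = 29.450 − 17.070 = 12.380
ΔΔCt = 12.380 − 6.460 = 5.920
Fold change = 2^(−5.920) = 0.0165

0.017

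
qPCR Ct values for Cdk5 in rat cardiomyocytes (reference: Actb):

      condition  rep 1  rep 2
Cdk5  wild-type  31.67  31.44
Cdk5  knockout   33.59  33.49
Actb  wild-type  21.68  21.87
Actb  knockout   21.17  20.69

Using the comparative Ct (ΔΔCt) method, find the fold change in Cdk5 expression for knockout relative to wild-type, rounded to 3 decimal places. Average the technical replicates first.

0.141

Mean Ct: Cdk5 wild-type 31.555; Cdk5 knockout 33.540; Actb wild-type 21.775; Actb knockout 20.930
ΔCt(wild-type) = 31.555 − 21.775 = 9.780
ΔCt(knockout) = 33.540 − 20.930 = 12.610
ΔΔCt = 12.610 − 9.780 = 2.830
Fold change = 2^(−2.830) = 0.1406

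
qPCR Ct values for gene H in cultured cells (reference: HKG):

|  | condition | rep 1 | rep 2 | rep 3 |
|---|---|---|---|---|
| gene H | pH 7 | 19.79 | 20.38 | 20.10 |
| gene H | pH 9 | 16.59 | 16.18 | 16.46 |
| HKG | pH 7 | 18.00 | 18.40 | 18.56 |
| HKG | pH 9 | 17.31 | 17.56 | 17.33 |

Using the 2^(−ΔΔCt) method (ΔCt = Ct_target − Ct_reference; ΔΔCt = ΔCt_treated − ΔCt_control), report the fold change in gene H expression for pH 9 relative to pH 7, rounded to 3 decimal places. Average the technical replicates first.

6.774

Mean Ct: gene H pH 7 20.090; gene H pH 9 16.410; HKG pH 7 18.320; HKG pH 9 17.400
ΔCt(pH 7) = 20.090 − 18.320 = 1.770
ΔCt(pH 9) = 16.410 − 17.400 = -0.990
ΔΔCt = -0.990 − 1.770 = -2.760
Fold change = 2^(−(-2.760)) = 2^2.760 = 6.7740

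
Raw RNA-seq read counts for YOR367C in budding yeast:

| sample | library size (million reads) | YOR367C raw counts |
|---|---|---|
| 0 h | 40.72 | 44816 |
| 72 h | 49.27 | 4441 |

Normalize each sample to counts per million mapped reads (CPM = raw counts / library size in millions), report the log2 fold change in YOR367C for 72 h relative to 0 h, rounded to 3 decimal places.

CPM(0 h) = 44816 / 40.72 = 1100.5894
CPM(72 h) = 4441 / 49.27 = 90.1360
Fold change = 90.1360 / 1100.5894 = 0.08190
log2(0.08190) = -3.6100

-3.610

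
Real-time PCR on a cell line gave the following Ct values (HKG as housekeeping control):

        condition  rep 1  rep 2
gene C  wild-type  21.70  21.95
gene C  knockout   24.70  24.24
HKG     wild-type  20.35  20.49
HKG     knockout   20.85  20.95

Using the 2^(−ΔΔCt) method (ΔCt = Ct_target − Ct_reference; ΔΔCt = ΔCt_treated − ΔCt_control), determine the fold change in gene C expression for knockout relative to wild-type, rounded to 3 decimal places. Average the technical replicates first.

Mean Ct: gene C wild-type 21.825; gene C knockout 24.470; HKG wild-type 20.420; HKG knockout 20.900
ΔCt(wild-type) = 21.825 − 20.420 = 1.405
ΔCt(knockout) = 24.470 − 20.900 = 3.570
ΔΔCt = 3.570 − 1.405 = 2.165
Fold change = 2^(−2.165) = 0.2230

0.223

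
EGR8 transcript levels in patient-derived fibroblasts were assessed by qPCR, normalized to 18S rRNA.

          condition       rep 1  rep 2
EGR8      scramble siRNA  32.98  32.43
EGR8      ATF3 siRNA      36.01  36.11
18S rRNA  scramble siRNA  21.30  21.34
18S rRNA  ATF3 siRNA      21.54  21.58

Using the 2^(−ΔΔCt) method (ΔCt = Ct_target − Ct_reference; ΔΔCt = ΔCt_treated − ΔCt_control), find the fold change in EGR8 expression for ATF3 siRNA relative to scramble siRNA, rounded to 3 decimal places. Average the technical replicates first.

0.115

Mean Ct: EGR8 scramble siRNA 32.705; EGR8 ATF3 siRNA 36.060; 18S rRNA scramble siRNA 21.320; 18S rRNA ATF3 siRNA 21.560
ΔCt(scramble siRNA) = 32.705 − 21.320 = 11.385
ΔCt(ATF3 siRNA) = 36.060 − 21.560 = 14.500
ΔΔCt = 14.500 − 11.385 = 3.115
Fold change = 2^(−3.115) = 0.1154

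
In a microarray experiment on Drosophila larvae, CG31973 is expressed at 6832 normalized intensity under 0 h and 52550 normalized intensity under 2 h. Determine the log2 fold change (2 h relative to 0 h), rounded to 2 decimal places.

Fold change = 52550 / 6832 = 7.6917
log2(7.6917) = 2.943

2.94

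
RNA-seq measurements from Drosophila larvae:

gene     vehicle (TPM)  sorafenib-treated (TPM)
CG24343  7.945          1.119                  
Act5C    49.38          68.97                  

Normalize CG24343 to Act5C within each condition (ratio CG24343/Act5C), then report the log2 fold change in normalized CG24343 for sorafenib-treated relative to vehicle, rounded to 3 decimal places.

-3.310

CG24343/Act5C (vehicle) = 7.945 / 49.38 = 0.1609
CG24343/Act5C (sorafenib-treated) = 1.119 / 68.97 = 0.016224
Fold change = 0.016224 / 0.1609 = 0.1008
log2(0.1008) = -3.3099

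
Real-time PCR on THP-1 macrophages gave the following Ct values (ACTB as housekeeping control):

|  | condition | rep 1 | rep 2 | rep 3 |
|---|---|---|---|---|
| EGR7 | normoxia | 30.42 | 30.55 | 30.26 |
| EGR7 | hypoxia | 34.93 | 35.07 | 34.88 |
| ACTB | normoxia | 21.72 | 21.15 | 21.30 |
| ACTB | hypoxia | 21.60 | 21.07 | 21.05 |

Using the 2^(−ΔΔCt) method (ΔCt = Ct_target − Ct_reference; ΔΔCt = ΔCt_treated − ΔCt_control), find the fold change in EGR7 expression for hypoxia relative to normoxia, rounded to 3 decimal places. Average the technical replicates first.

Mean Ct: EGR7 normoxia 30.410; EGR7 hypoxia 34.960; ACTB normoxia 21.390; ACTB hypoxia 21.240
ΔCt(normoxia) = 30.410 − 21.390 = 9.020
ΔCt(hypoxia) = 34.960 − 21.240 = 13.720
ΔΔCt = 13.720 − 9.020 = 4.700
Fold change = 2^(−4.700) = 0.0385

0.038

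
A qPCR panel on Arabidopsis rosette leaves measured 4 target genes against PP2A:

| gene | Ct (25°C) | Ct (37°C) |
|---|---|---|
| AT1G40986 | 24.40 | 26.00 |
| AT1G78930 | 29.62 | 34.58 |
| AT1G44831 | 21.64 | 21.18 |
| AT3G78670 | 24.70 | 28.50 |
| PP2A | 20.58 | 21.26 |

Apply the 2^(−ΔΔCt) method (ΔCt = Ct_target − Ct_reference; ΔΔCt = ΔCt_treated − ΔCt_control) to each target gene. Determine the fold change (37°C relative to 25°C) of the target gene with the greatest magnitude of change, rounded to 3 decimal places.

0.051

AT1G40986: ΔΔCt = (26.00−21.26) − (24.40−20.58) = 4.74 − 3.82 = 0.92; fold change = 2^-0.92 = 0.529
AT1G78930: ΔΔCt = (34.58−21.26) − (29.62−20.58) = 13.32 − 9.04 = 4.28; fold change = 2^-4.28 = 0.051
AT1G44831: ΔΔCt = (21.18−21.26) − (21.64−20.58) = -0.08 − 1.06 = -1.14; fold change = 2^1.14 = 2.204
AT3G78670: ΔΔCt = (28.50−21.26) − (24.70−20.58) = 7.24 − 4.12 = 3.12; fold change = 2^-3.12 = 0.115
AT1G78930 has the largest |ΔΔCt| = 4.28.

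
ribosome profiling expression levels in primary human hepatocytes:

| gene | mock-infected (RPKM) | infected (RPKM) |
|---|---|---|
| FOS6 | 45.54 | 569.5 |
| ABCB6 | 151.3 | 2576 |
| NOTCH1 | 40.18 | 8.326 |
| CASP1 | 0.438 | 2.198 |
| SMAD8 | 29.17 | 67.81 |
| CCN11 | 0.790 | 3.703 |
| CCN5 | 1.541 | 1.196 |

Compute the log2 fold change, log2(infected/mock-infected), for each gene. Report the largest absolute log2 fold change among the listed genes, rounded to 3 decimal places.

4.090

log2(569.5/45.54) = 3.644  (FOS6)
log2(2576/151.3) = 4.090  (ABCB6)
log2(8.326/40.18) = -2.271  (NOTCH1)
log2(2.198/0.438) = 2.327  (CASP1)
log2(67.81/29.17) = 1.217  (SMAD8)
log2(3.703/0.790) = 2.229  (CCN11)
log2(1.196/1.541) = -0.366  (CCN5)
The largest magnitude belongs to ABCB6.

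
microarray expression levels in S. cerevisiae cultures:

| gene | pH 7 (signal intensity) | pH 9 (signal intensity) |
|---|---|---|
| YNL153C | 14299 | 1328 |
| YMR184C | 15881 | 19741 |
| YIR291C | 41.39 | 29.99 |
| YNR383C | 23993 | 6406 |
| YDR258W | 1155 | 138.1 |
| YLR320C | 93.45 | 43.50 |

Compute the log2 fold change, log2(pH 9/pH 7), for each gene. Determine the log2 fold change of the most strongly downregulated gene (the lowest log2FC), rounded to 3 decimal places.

log2(1328/14299) = -3.429  (YNL153C)
log2(19741/15881) = 0.314  (YMR184C)
log2(29.99/41.39) = -0.465  (YIR291C)
log2(6406/23993) = -1.905  (YNR383C)
log2(138.1/1155) = -3.064  (YDR258W)
log2(43.50/93.45) = -1.103  (YLR320C)
YNL153C is most strongly downregulated.

-3.429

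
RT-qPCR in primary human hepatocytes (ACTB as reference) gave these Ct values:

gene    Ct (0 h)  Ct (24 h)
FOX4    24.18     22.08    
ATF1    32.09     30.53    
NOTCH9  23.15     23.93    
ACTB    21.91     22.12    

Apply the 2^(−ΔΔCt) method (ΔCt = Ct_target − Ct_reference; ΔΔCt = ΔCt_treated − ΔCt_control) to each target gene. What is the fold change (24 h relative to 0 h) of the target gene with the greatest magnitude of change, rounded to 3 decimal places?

4.959

FOX4: ΔΔCt = (22.08−22.12) − (24.18−21.91) = -0.04 − 2.27 = -2.31; fold change = 2^2.31 = 4.959
ATF1: ΔΔCt = (30.53−22.12) − (32.09−21.91) = 8.41 − 10.18 = -1.77; fold change = 2^1.77 = 3.411
NOTCH9: ΔΔCt = (23.93−22.12) − (23.15−21.91) = 1.81 − 1.24 = 0.57; fold change = 2^-0.57 = 0.674
FOX4 has the largest |ΔΔCt| = 2.31.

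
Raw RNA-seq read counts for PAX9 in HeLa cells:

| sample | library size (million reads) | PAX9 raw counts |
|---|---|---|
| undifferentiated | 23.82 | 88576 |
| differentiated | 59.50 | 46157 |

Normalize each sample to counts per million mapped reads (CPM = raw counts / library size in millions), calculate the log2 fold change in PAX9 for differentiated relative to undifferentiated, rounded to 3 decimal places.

CPM(undifferentiated) = 88576 / 23.82 = 3718.5558
CPM(differentiated) = 46157 / 59.50 = 775.7479
Fold change = 775.7479 / 3718.5558 = 0.20862
log2(0.20862) = -2.2611

-2.261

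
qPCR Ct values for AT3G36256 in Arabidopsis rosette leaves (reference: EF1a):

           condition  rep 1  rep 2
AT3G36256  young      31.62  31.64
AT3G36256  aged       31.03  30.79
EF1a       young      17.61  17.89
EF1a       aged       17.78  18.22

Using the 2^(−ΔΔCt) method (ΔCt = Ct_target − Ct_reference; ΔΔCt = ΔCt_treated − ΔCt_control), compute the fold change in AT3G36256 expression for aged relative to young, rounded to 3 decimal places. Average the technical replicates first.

Mean Ct: AT3G36256 young 31.630; AT3G36256 aged 30.910; EF1a young 17.750; EF1a aged 18.000
ΔCt(young) = 31.630 − 17.750 = 13.880
ΔCt(aged) = 30.910 − 18.000 = 12.910
ΔΔCt = 12.910 − 13.880 = -0.970
Fold change = 2^(−(-0.970)) = 2^0.970 = 1.9588

1.959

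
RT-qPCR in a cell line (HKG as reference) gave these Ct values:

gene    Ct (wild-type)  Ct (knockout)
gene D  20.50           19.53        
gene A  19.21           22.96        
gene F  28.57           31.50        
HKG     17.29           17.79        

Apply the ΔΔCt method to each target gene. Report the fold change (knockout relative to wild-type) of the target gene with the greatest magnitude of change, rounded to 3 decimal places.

gene D: ΔΔCt = (19.53−17.79) − (20.50−17.29) = 1.74 − 3.21 = -1.47; fold change = 2^1.47 = 2.770
gene A: ΔΔCt = (22.96−17.79) − (19.21−17.29) = 5.17 − 1.92 = 3.25; fold change = 2^-3.25 = 0.105
gene F: ΔΔCt = (31.50−17.79) − (28.57−17.29) = 13.71 − 11.28 = 2.43; fold change = 2^-2.43 = 0.186
gene A has the largest |ΔΔCt| = 3.25.

0.105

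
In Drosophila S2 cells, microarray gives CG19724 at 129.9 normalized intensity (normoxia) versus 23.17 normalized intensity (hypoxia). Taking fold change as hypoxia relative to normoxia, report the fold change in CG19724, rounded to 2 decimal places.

0.18

Fold change = 23.17 / 129.9 = 0.178
CG19724 is downregulated.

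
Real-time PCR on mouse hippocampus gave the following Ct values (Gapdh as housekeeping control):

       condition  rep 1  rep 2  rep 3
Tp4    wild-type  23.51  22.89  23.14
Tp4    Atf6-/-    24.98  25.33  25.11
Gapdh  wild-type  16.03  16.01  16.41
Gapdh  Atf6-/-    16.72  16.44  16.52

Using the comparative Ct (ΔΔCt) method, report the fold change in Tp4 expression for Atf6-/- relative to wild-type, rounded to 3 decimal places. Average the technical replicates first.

0.342

Mean Ct: Tp4 wild-type 23.180; Tp4 Atf6-/- 25.140; Gapdh wild-type 16.150; Gapdh Atf6-/- 16.560
ΔCt(wild-type) = 23.180 − 16.150 = 7.030
ΔCt(Atf6-/-) = 25.140 − 16.560 = 8.580
ΔΔCt = 8.580 − 7.030 = 1.550
Fold change = 2^(−1.550) = 0.3415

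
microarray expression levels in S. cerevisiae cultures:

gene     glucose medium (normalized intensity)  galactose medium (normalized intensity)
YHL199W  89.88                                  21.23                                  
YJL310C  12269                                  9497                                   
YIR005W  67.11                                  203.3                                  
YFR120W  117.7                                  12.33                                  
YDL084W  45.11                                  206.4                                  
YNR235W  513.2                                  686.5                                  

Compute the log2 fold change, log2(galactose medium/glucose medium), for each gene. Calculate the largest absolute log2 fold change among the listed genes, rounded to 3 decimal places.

log2(21.23/89.88) = -2.082  (YHL199W)
log2(9497/12269) = -0.369  (YJL310C)
log2(203.3/67.11) = 1.599  (YIR005W)
log2(12.33/117.7) = -3.255  (YFR120W)
log2(206.4/45.11) = 2.194  (YDL084W)
log2(686.5/513.2) = 0.420  (YNR235W)
The largest magnitude belongs to YFR120W.

3.255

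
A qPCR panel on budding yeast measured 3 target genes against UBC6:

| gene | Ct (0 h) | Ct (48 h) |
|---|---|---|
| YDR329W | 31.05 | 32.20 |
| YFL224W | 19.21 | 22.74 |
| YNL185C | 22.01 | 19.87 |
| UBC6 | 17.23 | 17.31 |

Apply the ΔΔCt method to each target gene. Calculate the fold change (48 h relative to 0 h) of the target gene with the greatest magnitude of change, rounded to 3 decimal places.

YDR329W: ΔΔCt = (32.20−17.31) − (31.05−17.23) = 14.89 − 13.82 = 1.07; fold change = 2^-1.07 = 0.476
YFL224W: ΔΔCt = (22.74−17.31) − (19.21−17.23) = 5.43 − 1.98 = 3.45; fold change = 2^-3.45 = 0.092
YNL185C: ΔΔCt = (19.87−17.31) − (22.01−17.23) = 2.56 − 4.78 = -2.22; fold change = 2^2.22 = 4.659
YFL224W has the largest |ΔΔCt| = 3.45.

0.092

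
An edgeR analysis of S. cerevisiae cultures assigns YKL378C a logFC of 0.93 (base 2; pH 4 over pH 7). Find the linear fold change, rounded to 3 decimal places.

1.905

Fold change = 2^(0.93) = 1.9053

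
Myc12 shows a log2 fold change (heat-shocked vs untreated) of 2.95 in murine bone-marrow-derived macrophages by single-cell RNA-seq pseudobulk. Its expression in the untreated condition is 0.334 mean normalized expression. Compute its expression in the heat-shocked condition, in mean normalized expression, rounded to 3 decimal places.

2.581

Fold change = 2^(2.95) = 7.7275
heat-shocked expression = 0.334 × 7.7275 = 2.581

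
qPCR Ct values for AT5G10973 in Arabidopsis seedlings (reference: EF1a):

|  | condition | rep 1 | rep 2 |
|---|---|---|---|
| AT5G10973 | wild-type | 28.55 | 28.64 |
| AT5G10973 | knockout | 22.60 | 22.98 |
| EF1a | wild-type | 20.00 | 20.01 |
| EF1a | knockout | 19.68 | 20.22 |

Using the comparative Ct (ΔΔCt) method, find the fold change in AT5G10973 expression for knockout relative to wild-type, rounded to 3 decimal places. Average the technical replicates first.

Mean Ct: AT5G10973 wild-type 28.595; AT5G10973 knockout 22.790; EF1a wild-type 20.005; EF1a knockout 19.950
ΔCt(wild-type) = 28.595 − 20.005 = 8.590
ΔCt(knockout) = 22.790 − 19.950 = 2.840
ΔΔCt = 2.840 − 8.590 = -5.750
Fold change = 2^(−(-5.750)) = 2^5.750 = 53.8174

53.817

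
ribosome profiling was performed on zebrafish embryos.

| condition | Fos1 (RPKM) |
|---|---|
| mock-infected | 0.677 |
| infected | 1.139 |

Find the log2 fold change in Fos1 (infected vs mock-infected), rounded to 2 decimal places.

0.75

Fold change = 1.139 / 0.677 = 1.6824
log2(1.6824) = 0.751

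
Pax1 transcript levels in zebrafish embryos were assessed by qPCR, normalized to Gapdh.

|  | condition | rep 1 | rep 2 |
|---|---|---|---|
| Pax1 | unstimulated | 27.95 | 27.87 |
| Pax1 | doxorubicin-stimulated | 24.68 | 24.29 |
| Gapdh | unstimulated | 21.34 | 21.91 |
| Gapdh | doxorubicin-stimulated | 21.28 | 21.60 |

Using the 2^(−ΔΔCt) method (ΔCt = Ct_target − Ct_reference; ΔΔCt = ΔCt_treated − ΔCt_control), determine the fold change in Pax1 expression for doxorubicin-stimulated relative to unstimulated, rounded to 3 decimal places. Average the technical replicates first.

9.448

Mean Ct: Pax1 unstimulated 27.910; Pax1 doxorubicin-stimulated 24.485; Gapdh unstimulated 21.625; Gapdh doxorubicin-stimulated 21.440
ΔCt(unstimulated) = 27.910 − 21.625 = 6.285
ΔCt(doxorubicin-stimulated) = 24.485 − 21.440 = 3.045
ΔΔCt = 3.045 − 6.285 = -3.240
Fold change = 2^(−(-3.240)) = 2^3.240 = 9.4479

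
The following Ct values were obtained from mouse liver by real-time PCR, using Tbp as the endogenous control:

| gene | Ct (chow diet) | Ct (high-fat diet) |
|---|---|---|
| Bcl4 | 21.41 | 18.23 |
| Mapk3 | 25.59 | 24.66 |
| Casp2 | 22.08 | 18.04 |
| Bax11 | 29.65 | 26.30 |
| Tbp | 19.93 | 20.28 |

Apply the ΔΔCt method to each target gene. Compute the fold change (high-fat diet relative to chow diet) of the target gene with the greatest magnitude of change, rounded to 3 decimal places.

Bcl4: ΔΔCt = (18.23−20.28) − (21.41−19.93) = -2.05 − 1.48 = -3.53; fold change = 2^3.53 = 11.551
Mapk3: ΔΔCt = (24.66−20.28) − (25.59−19.93) = 4.38 − 5.66 = -1.28; fold change = 2^1.28 = 2.428
Casp2: ΔΔCt = (18.04−20.28) − (22.08−19.93) = -2.24 − 2.15 = -4.39; fold change = 2^4.39 = 20.966
Bax11: ΔΔCt = (26.30−20.28) − (29.65−19.93) = 6.02 − 9.72 = -3.70; fold change = 2^3.70 = 12.996
Casp2 has the largest |ΔΔCt| = 4.39.

20.966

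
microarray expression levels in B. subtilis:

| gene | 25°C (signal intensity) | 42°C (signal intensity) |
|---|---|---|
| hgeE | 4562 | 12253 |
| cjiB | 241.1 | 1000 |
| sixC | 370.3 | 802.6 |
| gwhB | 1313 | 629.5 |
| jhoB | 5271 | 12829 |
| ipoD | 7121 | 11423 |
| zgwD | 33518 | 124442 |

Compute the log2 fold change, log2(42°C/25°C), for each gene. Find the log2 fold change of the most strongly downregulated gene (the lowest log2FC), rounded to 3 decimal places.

-1.061

log2(12253/4562) = 1.425  (hgeE)
log2(1000/241.1) = 2.052  (cjiB)
log2(802.6/370.3) = 1.116  (sixC)
log2(629.5/1313) = -1.061  (gwhB)
log2(12829/5271) = 1.283  (jhoB)
log2(11423/7121) = 0.682  (ipoD)
log2(124442/33518) = 1.892  (zgwD)
gwhB is most strongly downregulated.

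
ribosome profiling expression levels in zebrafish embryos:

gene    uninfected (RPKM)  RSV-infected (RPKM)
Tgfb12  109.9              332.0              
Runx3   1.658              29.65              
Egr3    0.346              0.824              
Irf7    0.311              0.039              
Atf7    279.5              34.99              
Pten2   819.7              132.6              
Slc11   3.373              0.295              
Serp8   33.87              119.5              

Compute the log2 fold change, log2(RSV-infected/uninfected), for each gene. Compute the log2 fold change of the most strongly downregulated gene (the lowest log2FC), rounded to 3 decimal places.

log2(332.0/109.9) = 1.595  (Tgfb12)
log2(29.65/1.658) = 4.161  (Runx3)
log2(0.824/0.346) = 1.252  (Egr3)
log2(0.039/0.311) = -2.995  (Irf7)
log2(34.99/279.5) = -2.998  (Atf7)
log2(132.6/819.7) = -2.628  (Pten2)
log2(0.295/3.373) = -3.515  (Slc11)
log2(119.5/33.87) = 1.819  (Serp8)
Slc11 is most strongly downregulated.

-3.515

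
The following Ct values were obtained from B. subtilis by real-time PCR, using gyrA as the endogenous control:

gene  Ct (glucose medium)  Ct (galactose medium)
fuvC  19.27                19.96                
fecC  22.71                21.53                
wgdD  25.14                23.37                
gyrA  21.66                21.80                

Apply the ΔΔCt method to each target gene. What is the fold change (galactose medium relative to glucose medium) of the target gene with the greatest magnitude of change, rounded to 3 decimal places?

fuvC: ΔΔCt = (19.96−21.80) − (19.27−21.66) = -1.84 − (-2.39) = 0.55; fold change = 2^-0.55 = 0.683
fecC: ΔΔCt = (21.53−21.80) − (22.71−21.66) = -0.27 − 1.05 = -1.32; fold change = 2^1.32 = 2.497
wgdD: ΔΔCt = (23.37−21.80) − (25.14−21.66) = 1.57 − 3.48 = -1.91; fold change = 2^1.91 = 3.758
wgdD has the largest |ΔΔCt| = 1.91.

3.758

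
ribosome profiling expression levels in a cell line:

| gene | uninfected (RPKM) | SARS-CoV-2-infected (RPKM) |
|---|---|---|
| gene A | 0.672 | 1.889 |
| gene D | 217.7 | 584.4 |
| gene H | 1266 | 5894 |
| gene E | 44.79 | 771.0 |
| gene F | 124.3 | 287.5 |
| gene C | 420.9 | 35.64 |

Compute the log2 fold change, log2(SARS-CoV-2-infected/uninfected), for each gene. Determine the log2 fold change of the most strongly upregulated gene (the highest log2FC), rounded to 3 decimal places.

4.105

log2(1.889/0.672) = 1.491  (gene A)
log2(584.4/217.7) = 1.425  (gene D)
log2(5894/1266) = 2.219  (gene H)
log2(771.0/44.79) = 4.105  (gene E)
log2(287.5/124.3) = 1.210  (gene F)
log2(35.64/420.9) = -3.562  (gene C)
gene E is most strongly upregulated.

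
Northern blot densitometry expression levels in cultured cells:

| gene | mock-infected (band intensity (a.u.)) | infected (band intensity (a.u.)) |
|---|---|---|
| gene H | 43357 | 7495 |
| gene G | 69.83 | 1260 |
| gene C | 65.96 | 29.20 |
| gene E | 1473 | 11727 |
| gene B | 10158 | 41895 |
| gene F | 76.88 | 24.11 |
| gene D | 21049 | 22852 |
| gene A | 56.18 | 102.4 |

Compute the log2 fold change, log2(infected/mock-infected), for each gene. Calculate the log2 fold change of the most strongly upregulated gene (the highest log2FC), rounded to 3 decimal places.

log2(7495/43357) = -2.532  (gene H)
log2(1260/69.83) = 4.173  (gene G)
log2(29.20/65.96) = -1.176  (gene C)
log2(11727/1473) = 2.993  (gene E)
log2(41895/10158) = 2.044  (gene B)
log2(24.11/76.88) = -1.673  (gene F)
log2(22852/21049) = 0.119  (gene D)
log2(102.4/56.18) = 0.866  (gene A)
gene G is most strongly upregulated.

4.173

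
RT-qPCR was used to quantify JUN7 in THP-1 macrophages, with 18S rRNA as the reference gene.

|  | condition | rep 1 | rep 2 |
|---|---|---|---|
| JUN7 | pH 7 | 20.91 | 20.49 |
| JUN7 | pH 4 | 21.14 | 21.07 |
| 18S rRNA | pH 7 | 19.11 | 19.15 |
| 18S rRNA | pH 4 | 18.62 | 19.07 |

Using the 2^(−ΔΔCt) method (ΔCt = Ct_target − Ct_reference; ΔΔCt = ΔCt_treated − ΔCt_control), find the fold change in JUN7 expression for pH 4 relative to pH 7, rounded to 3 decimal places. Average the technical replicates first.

Mean Ct: JUN7 pH 7 20.700; JUN7 pH 4 21.105; 18S rRNA pH 7 19.130; 18S rRNA pH 4 18.845
ΔCt(pH 7) = 20.700 − 19.130 = 1.570
ΔCt(pH 4) = 21.105 − 18.845 = 2.260
ΔΔCt = 2.260 − 1.570 = 0.690
Fold change = 2^(−0.690) = 0.6199

0.620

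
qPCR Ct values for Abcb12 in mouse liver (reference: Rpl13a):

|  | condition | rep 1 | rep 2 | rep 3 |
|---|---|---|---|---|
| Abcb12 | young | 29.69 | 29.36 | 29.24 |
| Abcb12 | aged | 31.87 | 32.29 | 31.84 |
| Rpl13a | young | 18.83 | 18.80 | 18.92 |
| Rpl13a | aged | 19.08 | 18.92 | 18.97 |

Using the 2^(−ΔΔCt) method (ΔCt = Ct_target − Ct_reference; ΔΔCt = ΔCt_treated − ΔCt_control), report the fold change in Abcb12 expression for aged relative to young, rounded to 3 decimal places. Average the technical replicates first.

0.186

Mean Ct: Abcb12 young 29.430; Abcb12 aged 32.000; Rpl13a young 18.850; Rpl13a aged 18.990
ΔCt(young) = 29.430 − 18.850 = 10.580
ΔCt(aged) = 32.000 − 18.990 = 13.010
ΔΔCt = 13.010 − 10.580 = 2.430
Fold change = 2^(−2.430) = 0.1856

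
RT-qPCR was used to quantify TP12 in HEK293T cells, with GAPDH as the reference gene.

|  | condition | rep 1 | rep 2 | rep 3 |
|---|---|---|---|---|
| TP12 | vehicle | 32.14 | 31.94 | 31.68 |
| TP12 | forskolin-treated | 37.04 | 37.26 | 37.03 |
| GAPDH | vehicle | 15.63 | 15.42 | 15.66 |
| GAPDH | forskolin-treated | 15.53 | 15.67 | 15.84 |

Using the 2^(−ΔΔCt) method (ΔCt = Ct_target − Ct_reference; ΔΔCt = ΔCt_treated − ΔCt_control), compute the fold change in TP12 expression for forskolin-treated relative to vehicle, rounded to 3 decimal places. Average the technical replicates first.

Mean Ct: TP12 vehicle 31.920; TP12 forskolin-treated 37.110; GAPDH vehicle 15.570; GAPDH forskolin-treated 15.680
ΔCt(vehicle) = 31.920 − 15.570 = 16.350
ΔCt(forskolin-treated) = 37.110 − 15.680 = 21.430
ΔΔCt = 21.430 − 16.350 = 5.080
Fold change = 2^(−5.080) = 0.0296

0.030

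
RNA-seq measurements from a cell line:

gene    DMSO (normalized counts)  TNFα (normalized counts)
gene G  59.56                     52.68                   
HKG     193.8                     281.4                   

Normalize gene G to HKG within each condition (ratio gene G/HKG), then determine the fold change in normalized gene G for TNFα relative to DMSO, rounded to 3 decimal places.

gene G/HKG (DMSO) = 59.56 / 193.8 = 0.30733
gene G/HKG (TNFα) = 52.68 / 281.4 = 0.18721
Fold change = 0.18721 / 0.30733 = 0.6091

0.609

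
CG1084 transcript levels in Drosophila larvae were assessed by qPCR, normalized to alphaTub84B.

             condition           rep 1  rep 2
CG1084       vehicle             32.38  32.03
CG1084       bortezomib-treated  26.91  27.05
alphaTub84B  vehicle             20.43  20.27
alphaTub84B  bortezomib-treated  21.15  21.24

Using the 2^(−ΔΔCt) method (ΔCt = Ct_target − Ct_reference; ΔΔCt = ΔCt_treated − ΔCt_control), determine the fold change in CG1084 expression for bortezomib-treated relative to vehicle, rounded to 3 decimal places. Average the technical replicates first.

67.182

Mean Ct: CG1084 vehicle 32.205; CG1084 bortezomib-treated 26.980; alphaTub84B vehicle 20.350; alphaTub84B bortezomib-treated 21.195
ΔCt(vehicle) = 32.205 − 20.350 = 11.855
ΔCt(bortezomib-treated) = 26.980 − 21.195 = 5.785
ΔΔCt = 5.785 − 11.855 = -6.070
Fold change = 2^(−(-6.070)) = 2^6.070 = 67.1819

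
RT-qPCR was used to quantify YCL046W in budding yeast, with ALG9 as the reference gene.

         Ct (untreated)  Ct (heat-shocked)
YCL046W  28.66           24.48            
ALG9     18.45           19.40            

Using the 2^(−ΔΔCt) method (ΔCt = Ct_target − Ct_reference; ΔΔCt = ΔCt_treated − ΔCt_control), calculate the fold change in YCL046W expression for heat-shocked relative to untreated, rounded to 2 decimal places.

35.02

ΔCt(untreated) = 28.660 − 18.450 = 10.210
ΔCt(heat-shocked) = 24.480 − 19.400 = 5.080
ΔΔCt = 5.080 − 10.210 = -5.130
Fold change = 2^(−(-5.130)) = 2^5.130 = 35.017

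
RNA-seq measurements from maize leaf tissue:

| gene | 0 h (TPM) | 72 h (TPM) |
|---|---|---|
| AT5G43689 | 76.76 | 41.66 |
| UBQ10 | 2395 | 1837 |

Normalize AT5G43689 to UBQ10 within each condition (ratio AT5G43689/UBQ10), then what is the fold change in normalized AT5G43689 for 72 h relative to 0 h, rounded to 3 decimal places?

AT5G43689/UBQ10 (0 h) = 76.76 / 2395 = 0.03205
AT5G43689/UBQ10 (72 h) = 41.66 / 1837 = 0.022678
Fold change = 0.022678 / 0.03205 = 0.7076

0.708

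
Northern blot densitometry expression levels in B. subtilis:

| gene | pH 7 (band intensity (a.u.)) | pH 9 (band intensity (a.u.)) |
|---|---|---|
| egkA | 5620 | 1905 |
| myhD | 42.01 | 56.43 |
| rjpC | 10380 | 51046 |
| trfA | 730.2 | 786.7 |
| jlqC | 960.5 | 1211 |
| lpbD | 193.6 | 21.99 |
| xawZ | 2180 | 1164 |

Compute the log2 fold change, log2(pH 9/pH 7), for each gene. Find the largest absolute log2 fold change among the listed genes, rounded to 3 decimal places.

3.138

log2(1905/5620) = -1.561  (egkA)
log2(56.43/42.01) = 0.426  (myhD)
log2(51046/10380) = 2.298  (rjpC)
log2(786.7/730.2) = 0.108  (trfA)
log2(1211/960.5) = 0.334  (jlqC)
log2(21.99/193.6) = -3.138  (lpbD)
log2(1164/2180) = -0.905  (xawZ)
The largest magnitude belongs to lpbD.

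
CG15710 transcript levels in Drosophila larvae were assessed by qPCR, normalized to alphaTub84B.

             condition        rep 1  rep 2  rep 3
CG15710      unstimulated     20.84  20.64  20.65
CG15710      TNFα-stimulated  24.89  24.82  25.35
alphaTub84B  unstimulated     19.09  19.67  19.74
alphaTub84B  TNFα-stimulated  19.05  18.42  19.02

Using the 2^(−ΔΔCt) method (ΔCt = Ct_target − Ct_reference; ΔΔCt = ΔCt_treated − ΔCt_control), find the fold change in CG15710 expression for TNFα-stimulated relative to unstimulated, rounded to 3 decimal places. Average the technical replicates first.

Mean Ct: CG15710 unstimulated 20.710; CG15710 TNFα-stimulated 25.020; alphaTub84B unstimulated 19.500; alphaTub84B TNFα-stimulated 18.830
ΔCt(unstimulated) = 20.710 − 19.500 = 1.210
ΔCt(TNFα-stimulated) = 25.020 − 18.830 = 6.190
ΔΔCt = 6.190 − 1.210 = 4.980
Fold change = 2^(−4.980) = 0.0317

0.032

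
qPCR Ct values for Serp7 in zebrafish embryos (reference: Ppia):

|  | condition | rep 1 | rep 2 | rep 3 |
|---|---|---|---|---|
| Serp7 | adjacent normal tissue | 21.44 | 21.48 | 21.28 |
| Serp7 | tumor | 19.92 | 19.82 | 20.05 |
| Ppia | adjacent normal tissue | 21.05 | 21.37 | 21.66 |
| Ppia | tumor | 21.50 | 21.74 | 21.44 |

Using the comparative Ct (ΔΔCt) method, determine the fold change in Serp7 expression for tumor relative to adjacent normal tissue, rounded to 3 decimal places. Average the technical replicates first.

Mean Ct: Serp7 adjacent normal tissue 21.400; Serp7 tumor 19.930; Ppia adjacent normal tissue 21.360; Ppia tumor 21.560
ΔCt(adjacent normal tissue) = 21.400 − 21.360 = 0.040
ΔCt(tumor) = 19.930 − 21.560 = -1.630
ΔΔCt = -1.630 − 0.040 = -1.670
Fold change = 2^(−(-1.670)) = 2^1.670 = 3.1821

3.182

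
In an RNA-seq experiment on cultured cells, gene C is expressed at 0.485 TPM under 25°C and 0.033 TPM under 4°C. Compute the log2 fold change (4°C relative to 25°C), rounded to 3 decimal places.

-3.877

Fold change = 0.033 / 0.485 = 0.0680
log2(0.0680) = -3.8774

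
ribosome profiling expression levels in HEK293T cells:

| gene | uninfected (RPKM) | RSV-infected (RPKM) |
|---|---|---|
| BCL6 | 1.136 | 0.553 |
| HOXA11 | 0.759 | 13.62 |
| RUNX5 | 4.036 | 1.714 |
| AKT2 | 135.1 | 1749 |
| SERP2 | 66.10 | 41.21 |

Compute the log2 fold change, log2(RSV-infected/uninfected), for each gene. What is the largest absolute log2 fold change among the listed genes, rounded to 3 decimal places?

4.165

log2(0.553/1.136) = -1.039  (BCL6)
log2(13.62/0.759) = 4.165  (HOXA11)
log2(1.714/4.036) = -1.236  (RUNX5)
log2(1749/135.1) = 3.694  (AKT2)
log2(41.21/66.10) = -0.682  (SERP2)
The largest magnitude belongs to HOXA11.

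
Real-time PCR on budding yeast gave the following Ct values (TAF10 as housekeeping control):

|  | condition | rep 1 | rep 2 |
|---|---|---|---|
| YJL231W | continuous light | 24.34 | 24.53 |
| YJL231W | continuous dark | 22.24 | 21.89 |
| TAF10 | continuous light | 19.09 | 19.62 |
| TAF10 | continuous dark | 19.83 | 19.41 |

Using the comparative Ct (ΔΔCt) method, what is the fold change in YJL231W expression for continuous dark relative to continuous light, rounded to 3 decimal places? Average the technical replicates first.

Mean Ct: YJL231W continuous light 24.435; YJL231W continuous dark 22.065; TAF10 continuous light 19.355; TAF10 continuous dark 19.620
ΔCt(continuous light) = 24.435 − 19.355 = 5.080
ΔCt(continuous dark) = 22.065 − 19.620 = 2.445
ΔΔCt = 2.445 − 5.080 = -2.635
Fold change = 2^(−(-2.635)) = 2^2.635 = 6.2118

6.212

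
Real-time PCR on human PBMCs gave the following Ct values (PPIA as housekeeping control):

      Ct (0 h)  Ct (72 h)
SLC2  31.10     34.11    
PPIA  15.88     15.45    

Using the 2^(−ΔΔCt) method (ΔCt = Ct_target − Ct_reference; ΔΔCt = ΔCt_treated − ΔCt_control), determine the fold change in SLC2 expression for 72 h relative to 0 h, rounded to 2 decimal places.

0.09

ΔCt(0 h) = 31.100 − 15.880 = 15.220
ΔCt(72 h) = 34.110 − 15.450 = 18.660
ΔΔCt = 18.660 − 15.220 = 3.440
Fold change = 2^(−3.440) = 0.092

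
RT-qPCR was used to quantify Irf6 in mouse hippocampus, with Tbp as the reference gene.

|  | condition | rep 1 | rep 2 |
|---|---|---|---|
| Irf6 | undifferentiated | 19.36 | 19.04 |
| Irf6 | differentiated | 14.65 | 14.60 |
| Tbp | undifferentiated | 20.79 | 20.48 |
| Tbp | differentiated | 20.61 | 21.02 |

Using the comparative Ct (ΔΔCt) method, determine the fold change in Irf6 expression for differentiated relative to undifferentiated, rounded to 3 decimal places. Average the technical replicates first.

27.002

Mean Ct: Irf6 undifferentiated 19.200; Irf6 differentiated 14.625; Tbp undifferentiated 20.635; Tbp differentiated 20.815
ΔCt(undifferentiated) = 19.200 − 20.635 = -1.435
ΔCt(differentiated) = 14.625 − 20.815 = -6.190
ΔΔCt = -6.190 − (-1.435) = -4.755
Fold change = 2^(−(-4.755)) = 2^4.755 = 27.0021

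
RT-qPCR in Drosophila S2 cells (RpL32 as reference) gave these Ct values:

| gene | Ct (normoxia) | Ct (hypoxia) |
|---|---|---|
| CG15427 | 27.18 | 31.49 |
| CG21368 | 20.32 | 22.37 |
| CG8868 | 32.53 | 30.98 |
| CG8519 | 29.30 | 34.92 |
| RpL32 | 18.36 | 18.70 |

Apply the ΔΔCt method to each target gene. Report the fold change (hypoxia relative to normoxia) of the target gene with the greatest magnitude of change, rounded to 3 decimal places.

CG15427: ΔΔCt = (31.49−18.70) − (27.18−18.36) = 12.79 − 8.82 = 3.97; fold change = 2^-3.97 = 0.064
CG21368: ΔΔCt = (22.37−18.70) − (20.32−18.36) = 3.67 − 1.96 = 1.71; fold change = 2^-1.71 = 0.306
CG8868: ΔΔCt = (30.98−18.70) − (32.53−18.36) = 12.28 − 14.17 = -1.89; fold change = 2^1.89 = 3.706
CG8519: ΔΔCt = (34.92−18.70) − (29.30−18.36) = 16.22 − 10.94 = 5.28; fold change = 2^-5.28 = 0.026
CG8519 has the largest |ΔΔCt| = 5.28.

0.026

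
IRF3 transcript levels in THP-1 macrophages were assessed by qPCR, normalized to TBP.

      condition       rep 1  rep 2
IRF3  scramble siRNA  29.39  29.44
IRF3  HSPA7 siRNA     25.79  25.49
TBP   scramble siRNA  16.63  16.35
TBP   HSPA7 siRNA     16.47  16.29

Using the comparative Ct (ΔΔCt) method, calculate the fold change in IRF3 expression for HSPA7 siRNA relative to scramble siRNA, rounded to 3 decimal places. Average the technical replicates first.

12.685

Mean Ct: IRF3 scramble siRNA 29.415; IRF3 HSPA7 siRNA 25.640; TBP scramble siRNA 16.490; TBP HSPA7 siRNA 16.380
ΔCt(scramble siRNA) = 29.415 − 16.490 = 12.925
ΔCt(HSPA7 siRNA) = 25.640 − 16.380 = 9.260
ΔΔCt = 9.260 − 12.925 = -3.665
Fold change = 2^(−(-3.665)) = 2^3.665 = 12.6845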